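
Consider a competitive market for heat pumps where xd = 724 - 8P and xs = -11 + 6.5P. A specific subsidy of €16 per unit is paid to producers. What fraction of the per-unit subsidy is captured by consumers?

Pre-subsidy: 724 - 8P = -11 + 6.5P gives P* = 1470/29, x* = 9236/29.
With the subsidy, sellers receive Ps = Pb + 16 for each unit, where Pb is the price buyers pay.
Supply in terms of Pb becomes xs = -11 + 6.5(Pb + 16) = 93 + 6.5Pb. Setting this equal to demand: 724 - 8Pb = 93 + 6.5Pb, so Pb = 1262/29.
Sellers receive Ps = 1262/29 + 16 = 1726/29; x' = 724 − 8·(1262/29) = 10900/29.
Buyers' price falls by P* − Pb = 1470/29 − 1262/29 = 208/29; sellers' price rises by Ps − P* = 1726/29 − 1470/29 = 256/29.
So consumers capture (208/29)/16 = 13/29 of each unit of subsidy.

Consumer share = 13/29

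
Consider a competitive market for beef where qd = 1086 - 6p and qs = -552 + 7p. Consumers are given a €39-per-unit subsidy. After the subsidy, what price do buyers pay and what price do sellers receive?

Pre-subsidy: 1086 - 6p = -552 + 7p gives p* = 126, q* = 330.
With the rebate, buyers effectively pay pb = ps − 39, where ps is the price sellers receive.
Demand in terms of ps becomes qd = 1086 − 6(ps − 39) = 1320 - 6ps. Setting this equal to supply: 1320 - 6ps = -552 + 7ps, so ps = 144.
Buyers pay pb = 144 − 39 = 105; q' = -552 + 7·144 = 456.

Buyers pay €105; sellers receive €144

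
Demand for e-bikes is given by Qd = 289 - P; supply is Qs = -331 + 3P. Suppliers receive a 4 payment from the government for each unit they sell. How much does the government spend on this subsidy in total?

Government cost = 548

Pre-subsidy: 289 - P = -331 + 3P gives P* = 155, Q* = 134.
With the subsidy, sellers receive Ps = Pb + 4 for each unit, where Pb is the price buyers pay.
Supply in terms of Pb becomes Qs = -331 + 3(Pb + 4) = -319 + 3Pb. Setting this equal to demand: 289 - Pb = -319 + 3Pb, so Pb = 152.
Sellers receive Ps = 152 + 4 = 156; Q' = 289 − 1·152 = 137.
Government outlay = subsidy × quantity = 4 × 137 = 548.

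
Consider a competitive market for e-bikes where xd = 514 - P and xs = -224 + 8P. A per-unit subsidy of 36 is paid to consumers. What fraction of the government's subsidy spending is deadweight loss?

DWL / government spending = 1/29

Pre-subsidy: 514 - P = -224 + 8P gives P* = 82, x* = 432.
With the rebate, buyers effectively pay Pb = Ps − 36, where Ps is the price sellers receive.
Demand in terms of Ps becomes xd = 514 − 1(Ps − 36) = 550 - Ps. Setting this equal to supply: 550 - Ps = -224 + 8Ps, so Ps = 86.
Buyers pay Pb = 86 − 36 = 50; x' = -224 + 8·86 = 464.
ΔCS = ½(432 + 464)(82 − 50) = 14336; ΔPS = ½(432 + 464)(86 − 82) = 1792.
Government spending = 36 × 464 = 16704.
DWL = ½ × 36 × (464 − 432) = 576; fraction = 576 / 16704 = 1/29.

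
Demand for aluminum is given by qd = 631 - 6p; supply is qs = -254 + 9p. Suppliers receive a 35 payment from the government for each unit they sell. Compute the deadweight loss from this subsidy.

Deadweight loss = 2205

Pre-subsidy: 631 - 6p = -254 + 9p gives p* = 59, q* = 277.
With the subsidy, sellers receive ps = pb + 35 for each unit, where pb is the price buyers pay.
Supply in terms of pb becomes qs = -254 + 9(pb + 35) = 61 + 9pb. Setting this equal to demand: 631 - 6pb = 61 + 9pb, so pb = 38.
Sellers receive ps = 38 + 35 = 73; q' = 631 − 6·38 = 403.
The subsidy expands output by 403 − 277 = 126 past the efficient level; on those units the gap between marginal cost and willingness to pay runs from 0 up to 35.
DWL = ½ × 35 × 126 = 2205.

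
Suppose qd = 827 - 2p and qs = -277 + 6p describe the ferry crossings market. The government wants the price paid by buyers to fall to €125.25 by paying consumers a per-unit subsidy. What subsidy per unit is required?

Required subsidy s = €17 per unit

At a buyer price of 125.25, quantity demanded is 827 − 2·125.25 = 576.5.
Sellers supply 576.5 only when they receive ps with -277 + 6·ps = 576.5, i.e. ps = 142.25.
s = ps − pb = 142.25 − 125.25 = 17.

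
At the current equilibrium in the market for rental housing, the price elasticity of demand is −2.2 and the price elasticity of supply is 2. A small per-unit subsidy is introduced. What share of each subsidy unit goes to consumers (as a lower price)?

Consumer share = 10/21

For a small subsidy around the equilibrium, the benefit split depends on the relative slopes, which at a point are proportional to the elasticities.
Buyer share = εs/(εs + |εd|) = 2/(2 + 2.2) = 10/21; seller share = |εd|/(εs + |εd|) = 11/21.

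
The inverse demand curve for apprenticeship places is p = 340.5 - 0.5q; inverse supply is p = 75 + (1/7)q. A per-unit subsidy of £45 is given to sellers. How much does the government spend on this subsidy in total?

Government cost = £21735

Pre-subsidy: 340.5 - 0.5q = 75 + (1/7)q gives q* = 413 and p* = 134.
With the subsidy, sellers receive ps = pb + 45 for each unit, where pb is the price buyers pay.
On the curves, pb = 340.5 - 0.5q and ps = 75 + (1/7)q; the wedge ps − pb = 45 gives 75 + (1/7)q − (340.5 - 0.5q) = 45, so q' = 483.
Then pb = 340.5 − 0.5·483 = 99 and ps = 75 + (1/7)·483 = 144.
Government outlay = subsidy × quantity = 45 × 483 = 21735.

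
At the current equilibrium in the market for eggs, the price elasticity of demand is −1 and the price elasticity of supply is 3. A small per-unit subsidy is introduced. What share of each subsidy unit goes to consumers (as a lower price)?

For a small subsidy around the equilibrium, the benefit split depends on the relative slopes, which at a point are proportional to the elasticities.
Buyer share = εs/(εs + |εd|) = 3/(3 + 1) = 0.75; seller share = |εd|/(εs + |εd|) = 0.25.

Consumer share = 0.75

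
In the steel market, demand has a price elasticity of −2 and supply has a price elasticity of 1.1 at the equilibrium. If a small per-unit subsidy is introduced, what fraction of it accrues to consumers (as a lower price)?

For a small subsidy around the equilibrium, the benefit split depends on the relative slopes, which at a point are proportional to the elasticities.
Buyer share = εs/(εs + |εd|) = 1.1/(1.1 + 2) = 11/31; seller share = |εd|/(εs + |εd|) = 20/31.

Consumer share = 11/31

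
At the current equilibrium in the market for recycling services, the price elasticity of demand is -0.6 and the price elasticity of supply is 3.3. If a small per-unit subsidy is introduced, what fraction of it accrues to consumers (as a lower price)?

Consumer share = 11/13

For a small subsidy around the equilibrium, the benefit split depends on the relative slopes, which at a point are proportional to the elasticities.
Buyer share = εs/(εs + |εd|) = 3.3/(3.3 + 0.6) = 11/13; seller share = |εd|/(εs + |εd|) = 2/13.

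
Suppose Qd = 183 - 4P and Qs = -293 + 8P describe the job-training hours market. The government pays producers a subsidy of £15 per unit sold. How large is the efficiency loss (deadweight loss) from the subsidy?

Deadweight loss = £300

Pre-subsidy: 183 - 4P = -293 + 8P gives P* = 119/3, Q* = 73/3.
With the subsidy, sellers receive Ps = Pb + 15 for each unit, where Pb is the price buyers pay.
Supply in terms of Pb becomes Qs = -293 + 8(Pb + 15) = -173 + 8Pb. Setting this equal to demand: 183 - 4Pb = -173 + 8Pb, so Pb = 89/3.
Sellers receive Ps = 89/3 + 15 = 134/3; Q' = 183 − 4·(89/3) = 193/3.
The subsidy expands output by 193/3 − 73/3 = 40 past the efficient level; on those units the gap between marginal cost and willingness to pay runs from 0 up to 15.
DWL = ½ × 15 × 40 = 300.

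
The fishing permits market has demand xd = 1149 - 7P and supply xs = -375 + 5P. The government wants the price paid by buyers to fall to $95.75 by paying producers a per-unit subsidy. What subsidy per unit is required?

Required subsidy s = $75 per unit

At a buyer price of 95.75, quantity demanded is 1149 − 7·95.75 = 478.75.
Sellers supply 478.75 only when they receive Ps with -375 + 5·Ps = 478.75, i.e. Ps = 170.75.
s = Ps − Pb = 170.75 − 95.75 = 75.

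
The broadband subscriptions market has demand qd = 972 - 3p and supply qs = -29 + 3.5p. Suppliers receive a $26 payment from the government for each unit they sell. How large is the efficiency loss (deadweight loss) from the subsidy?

Pre-subsidy: 972 - 3p = -29 + 3.5p gives p* = 154, q* = 510.
With the subsidy, sellers receive ps = pb + 26 for each unit, where pb is the price buyers pay.
Supply in terms of pb becomes qs = -29 + 3.5(pb + 26) = 62 + 3.5pb. Setting this equal to demand: 972 - 3pb = 62 + 3.5pb, so pb = 140.
Sellers receive ps = 140 + 26 = 166; q' = 972 − 3·140 = 552.
The subsidy expands output by 552 − 510 = 42 past the efficient level; on those units the gap between marginal cost and willingness to pay runs from 0 up to 26.
DWL = ½ × 26 × 42 = 546.

Deadweight loss = $546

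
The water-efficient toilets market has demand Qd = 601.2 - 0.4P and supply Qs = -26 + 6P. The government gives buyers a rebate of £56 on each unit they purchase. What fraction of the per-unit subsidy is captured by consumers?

Pre-subsidy: 601.2 - 0.4P = -26 + 6P gives P* = 98, Q* = 562.
With the rebate, buyers effectively pay Pb = Ps − 56, where Ps is the price sellers receive.
Demand in terms of Ps becomes Qd = 601.2 − 0.4(Ps − 56) = 623.6 - 0.4Ps. Setting this equal to supply: 623.6 - 0.4Ps = -26 + 6Ps, so Ps = 101.5.
Buyers pay Pb = 101.5 − 56 = 45.5; Q' = -26 + 6·101.5 = 583.
Buyers' price falls by P* − Pb = 98 − 45.5 = 52.5; sellers' price rises by Ps − P* = 101.5 − 98 = 3.5.
So consumers capture 52.5/56 = 0.9375 of each unit of subsidy.

Consumer share = 0.9375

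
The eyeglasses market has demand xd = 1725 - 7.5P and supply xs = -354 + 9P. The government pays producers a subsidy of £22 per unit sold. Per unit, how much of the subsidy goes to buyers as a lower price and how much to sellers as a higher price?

Pre-subsidy: 1725 - 7.5P = -354 + 9P gives P* = 126, x* = 780.
With the subsidy, sellers receive Ps = Pb + 22 for each unit, where Pb is the price buyers pay.
Supply in terms of Pb becomes xs = -354 + 9(Pb + 22) = -156 + 9Pb. Setting this equal to demand: 1725 - 7.5Pb = -156 + 9Pb, so Pb = 114.
Sellers receive Ps = 114 + 22 = 136; x' = 1725 − 7.5·114 = 870.
Buyers' price falls by P* − Pb = 126 − 114 = 12; sellers' price rises by Ps − P* = 136 − 126 = 10.

Buyers gain £12 per unit; sellers gain £10 per unit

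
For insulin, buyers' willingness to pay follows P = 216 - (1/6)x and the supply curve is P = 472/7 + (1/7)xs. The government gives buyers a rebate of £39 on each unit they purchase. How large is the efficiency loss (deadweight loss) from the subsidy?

Deadweight loss = £2457

Pre-subsidy: 216 - (1/6)x = 472/7 + (1/7)x gives x* = 480 and P* = 136.
With the rebate, buyers effectively pay Pb = Ps − 39, where Ps is the price sellers receive.
On the curves, Pb = 216 - (1/6)x and Ps = 472/7 + (1/7)x; the wedge Ps − Pb = 39 gives 472/7 + (1/7)x − (216 - (1/6)x) = 39, so x' = 606.
Then Pb = 216 − (1/6)·606 = 115 and Ps = 472/7 + (1/7)·606 = 154.
The subsidy expands output by 606 − 480 = 126 past the efficient level; on those units the gap between marginal cost and willingness to pay runs from 0 up to 39.
DWL = ½ × 39 × 126 = 2457.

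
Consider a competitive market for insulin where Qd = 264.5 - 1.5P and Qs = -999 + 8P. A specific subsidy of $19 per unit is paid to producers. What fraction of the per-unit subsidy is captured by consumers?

Pre-subsidy: 264.5 - 1.5P = -999 + 8P gives P* = 133, Q* = 65.
With the subsidy, sellers receive Ps = Pb + 19 for each unit, where Pb is the price buyers pay.
Supply in terms of Pb becomes Qs = -999 + 8(Pb + 19) = -847 + 8Pb. Setting this equal to demand: 264.5 - 1.5Pb = -847 + 8Pb, so Pb = 117.
Sellers receive Ps = 117 + 19 = 136; Q' = 264.5 − 1.5·117 = 89.
Buyers' price falls by P* − Pb = 133 − 117 = 16; sellers' price rises by Ps − P* = 136 − 133 = 3.
So consumers capture 16/19 = 16/19 of each unit of subsidy.

Consumer share = 16/19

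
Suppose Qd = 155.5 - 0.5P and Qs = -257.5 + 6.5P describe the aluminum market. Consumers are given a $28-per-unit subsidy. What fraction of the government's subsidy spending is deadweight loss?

Pre-subsidy: 155.5 - 0.5P = -257.5 + 6.5P gives P* = 59, Q* = 126.
With the rebate, buyers effectively pay Pb = Ps − 28, where Ps is the price sellers receive.
Demand in terms of Ps becomes Qd = 155.5 − 0.5(Ps − 28) = 169.5 - 0.5Ps. Setting this equal to supply: 169.5 - 0.5Ps = -257.5 + 6.5Ps, so Ps = 61.
Buyers pay Pb = 61 − 28 = 33; Q' = -257.5 + 6.5·61 = 139.
ΔCS = ½(126 + 139)(59 − 33) = 3445; ΔPS = ½(126 + 139)(61 − 59) = 265.
Government spending = 28 × 139 = 3892.
DWL = ½ × 28 × (139 − 126) = 182; fraction = 182 / 3892 = 13/278.

DWL / government spending = 13/278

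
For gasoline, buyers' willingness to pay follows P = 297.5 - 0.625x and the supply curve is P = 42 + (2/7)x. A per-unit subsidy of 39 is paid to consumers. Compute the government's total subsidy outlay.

Government cost = 214396/17

Pre-subsidy: 297.5 - 0.625x = 42 + (2/7)x gives x* = 14308/51 and P* = 6230/51.
With the rebate, buyers effectively pay Pb = Ps − 39, where Ps is the price sellers receive.
On the curves, Pb = 297.5 - 0.625x and Ps = 42 + (2/7)x; the wedge Ps − Pb = 39 gives 42 + (2/7)x − (297.5 - 0.625x) = 39, so x' = 16492/51.
Then Pb = 297.5 − 0.625·(16492/51) = 4865/51 and Ps = 42 + (2/7)·(16492/51) = 6854/51.
Government outlay = subsidy × quantity = 39 × 16492/51 = 214396/17.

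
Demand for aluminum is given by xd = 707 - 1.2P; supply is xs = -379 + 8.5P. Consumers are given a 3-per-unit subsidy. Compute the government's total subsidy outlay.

Pre-subsidy: 707 - 1.2P = -379 + 8.5P gives P* = 10860/97, x* = 55547/97.
With the rebate, buyers effectively pay Pb = Ps − 3, where Ps is the price sellers receive.
Demand in terms of Ps becomes xd = 707 − 1.2(Ps − 3) = 710.6 - 1.2Ps. Setting this equal to supply: 710.6 - 1.2Ps = -379 + 8.5Ps, so Ps = 10896/97.
Buyers pay Pb = 10896/97 − 3 = 10605/97; x' = -379 + 8.5·(10896/97) = 55853/97.
Government outlay = subsidy × quantity = 3 × 55853/97 = 167559/97.

Government cost = 167559/97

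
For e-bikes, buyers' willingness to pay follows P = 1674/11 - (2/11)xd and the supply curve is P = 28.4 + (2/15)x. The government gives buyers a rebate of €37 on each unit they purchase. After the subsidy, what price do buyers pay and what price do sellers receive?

Pre-subsidy: 1674/11 - (2/11)x = 28.4 + (2/15)x gives x* = 5106/13 and P* = 1050/13.
With the rebate, buyers effectively pay Pb = Ps − 37, where Ps is the price sellers receive.
On the curves, Pb = 1674/11 - (2/11)x and Ps = 28.4 + (2/15)x; the wedge Ps − Pb = 37 gives 28.4 + (2/15)x − (1674/11 - (2/11)x) = 37, so x' = 26529/52.
Then Pb = 1674/11 − (2/11)·(26529/52) = 1545/26 and Ps = 28.4 + (2/15)·(26529/52) = 2507/26.

Buyers pay 1545/26; sellers receive 2507/26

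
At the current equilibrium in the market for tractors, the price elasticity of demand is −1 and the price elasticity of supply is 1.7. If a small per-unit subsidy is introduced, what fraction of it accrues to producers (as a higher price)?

For a small subsidy around the equilibrium, the benefit split depends on the relative slopes, which at a point are proportional to the elasticities.
Buyer share = εs/(εs + |εd|) = 1.7/(1.7 + 1) = 17/27; seller share = |εd|/(εs + |εd|) = 10/27.
So producers capture 10/27 of the subsidy.

Producer share = 10/27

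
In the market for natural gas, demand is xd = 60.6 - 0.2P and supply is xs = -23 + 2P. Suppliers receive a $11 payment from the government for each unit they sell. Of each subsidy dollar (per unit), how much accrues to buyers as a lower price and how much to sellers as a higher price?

Pre-subsidy: 60.6 - 0.2P = -23 + 2P gives P* = 38, x* = 53.
With the subsidy, sellers receive Ps = Pb + 11 for each unit, where Pb is the price buyers pay.
Supply in terms of Pb becomes xs = -23 + 2(Pb + 11) = -1 + 2Pb. Setting this equal to demand: 60.6 - 0.2Pb = -1 + 2Pb, so Pb = 28.
Sellers receive Ps = 28 + 11 = 39; x' = 60.6 − 0.2·28 = 55.
Buyers' price falls by P* − Pb = 38 − 28 = 10; sellers' price rises by Ps − P* = 39 − 38 = 1.

Buyers gain $10 per unit; sellers gain $1 per unit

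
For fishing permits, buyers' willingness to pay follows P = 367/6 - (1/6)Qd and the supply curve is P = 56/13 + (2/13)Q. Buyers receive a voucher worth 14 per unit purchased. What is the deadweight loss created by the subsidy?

Pre-subsidy: 367/6 - (1/6)Q = 56/13 + (2/13)Q gives Q* = 177.4 and P* = 31.6.
With the rebate, buyers effectively pay Pb = Ps − 14, where Ps is the price sellers receive.
On the curves, Pb = 367/6 - (1/6)Q and Ps = 56/13 + (2/13)Q; the wedge Ps − Pb = 14 gives 56/13 + (2/13)Q − (367/6 - (1/6)Q) = 14, so Q' = 221.08.
Then Pb = 367/6 − (1/6)·221.08 = 24.32 and Ps = 56/13 + (2/13)·221.08 = 38.32.
The subsidy expands output by 221.08 − 177.4 = 43.68 past the efficient level; on those units the gap between marginal cost and willingness to pay runs from 0 up to 14.
DWL = ½ × 14 × 43.68 = 305.76.

Deadweight loss = 305.76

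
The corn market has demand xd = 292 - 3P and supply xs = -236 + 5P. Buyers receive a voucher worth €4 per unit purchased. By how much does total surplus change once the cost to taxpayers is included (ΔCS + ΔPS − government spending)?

Net change in total surplus = -€15

Pre-subsidy: 292 - 3P = -236 + 5P gives P* = 66, x* = 94.
With the rebate, buyers effectively pay Pb = Ps − 4, where Ps is the price sellers receive.
Demand in terms of Ps becomes xd = 292 − 3(Ps − 4) = 304 - 3Ps. Setting this equal to supply: 304 - 3Ps = -236 + 5Ps, so Ps = 67.5.
Buyers pay Pb = 67.5 − 4 = 63.5; x' = -236 + 5·67.5 = 101.5.
ΔCS = ½(94 + 101.5)(66 − 63.5) = 244.375; ΔPS = ½(94 + 101.5)(67.5 − 66) = 146.625.
Government spending = 4 × 101.5 = 406.
Net change = 244.375 + 146.625 − 406 = -15. The loss equals the DWL triangle ½·4·7.5.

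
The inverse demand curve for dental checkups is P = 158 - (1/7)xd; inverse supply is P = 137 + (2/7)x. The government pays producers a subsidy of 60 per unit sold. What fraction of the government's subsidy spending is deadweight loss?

DWL / government spending = 10/27

Pre-subsidy: 158 - (1/7)x = 137 + (2/7)x gives x* = 49 and P* = 151.
With the subsidy, sellers receive Ps = Pb + 60 for each unit, where Pb is the price buyers pay.
On the curves, Pb = 158 - (1/7)x and Ps = 137 + (2/7)x; the wedge Ps − Pb = 60 gives 137 + (2/7)x − (158 - (1/7)x) = 60, so x' = 189.
Then Pb = 158 − (1/7)·189 = 131 and Ps = 137 + (2/7)·189 = 191.
ΔCS = ½(49 + 189)(151 − 131) = 2380; ΔPS = ½(49 + 189)(191 − 151) = 4760.
Government spending = 60 × 189 = 11340.
DWL = ½ × 60 × (189 − 49) = 4200; fraction = 4200 / 11340 = 10/27.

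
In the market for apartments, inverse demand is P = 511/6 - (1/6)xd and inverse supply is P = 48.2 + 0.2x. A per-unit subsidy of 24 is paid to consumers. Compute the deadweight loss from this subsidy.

Deadweight loss = 8640/11

Pre-subsidy: 511/6 - (1/6)x = 48.2 + 0.2x gives x* = 1109/11 and P* = 752/11.
With the rebate, buyers effectively pay Pb = Ps − 24, where Ps is the price sellers receive.
On the curves, Pb = 511/6 - (1/6)x and Ps = 48.2 + 0.2x; the wedge Ps − Pb = 24 gives 48.2 + 0.2x − (511/6 - (1/6)x) = 24, so x' = 1829/11.
Then Pb = 511/6 − (1/6)·(1829/11) = 632/11 and Ps = 48.2 + 0.2·(1829/11) = 896/11.
The subsidy expands output by 1829/11 − 1109/11 = 720/11 past the efficient level; on those units the gap between marginal cost and willingness to pay runs from 0 up to 24.
DWL = ½ × 24 × 720/11 = 8640/11.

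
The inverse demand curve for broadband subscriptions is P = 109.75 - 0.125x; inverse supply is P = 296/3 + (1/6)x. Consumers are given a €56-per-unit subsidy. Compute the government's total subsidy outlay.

Government cost = €12880

Pre-subsidy: 109.75 - 0.125x = 296/3 + (1/6)x gives x* = 38 and P* = 105.
With the rebate, buyers effectively pay Pb = Ps − 56, where Ps is the price sellers receive.
On the curves, Pb = 109.75 - 0.125x and Ps = 296/3 + (1/6)x; the wedge Ps − Pb = 56 gives 296/3 + (1/6)x − (109.75 - 0.125x) = 56, so x' = 230.
Then Pb = 109.75 − 0.125·230 = 81 and Ps = 296/3 + (1/6)·230 = 137.
Government outlay = subsidy × quantity = 56 × 230 = 12880.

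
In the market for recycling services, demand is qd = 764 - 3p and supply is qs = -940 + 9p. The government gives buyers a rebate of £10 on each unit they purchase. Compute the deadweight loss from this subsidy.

Pre-subsidy: 764 - 3p = -940 + 9p gives p* = 142, q* = 338.
With the rebate, buyers effectively pay pb = ps − 10, where ps is the price sellers receive.
Demand in terms of ps becomes qd = 764 − 3(ps − 10) = 794 - 3ps. Setting this equal to supply: 794 - 3ps = -940 + 9ps, so ps = 144.5.
Buyers pay pb = 144.5 − 10 = 134.5; q' = -940 + 9·144.5 = 360.5.
The subsidy expands output by 360.5 − 338 = 22.5 past the efficient level; on those units the gap between marginal cost and willingness to pay runs from 0 up to 10.
DWL = ½ × 10 × 22.5 = 112.5.

Deadweight loss = £112.5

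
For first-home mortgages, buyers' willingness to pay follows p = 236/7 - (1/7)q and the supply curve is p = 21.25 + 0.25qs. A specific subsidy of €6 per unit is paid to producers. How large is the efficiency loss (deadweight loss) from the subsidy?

Pre-subsidy: 236/7 - (1/7)q = 21.25 + 0.25q gives q* = 349/11 and p* = 321/11.
With the subsidy, sellers receive ps = pb + 6 for each unit, where pb is the price buyers pay.
On the curves, pb = 236/7 - (1/7)q and ps = 21.25 + 0.25q; the wedge ps − pb = 6 gives 21.25 + 0.25q − (236/7 - (1/7)q) = 6, so q' = 47.
Then pb = 236/7 − (1/7)·47 = 27 and ps = 21.25 + 0.25·47 = 33.
The subsidy expands output by 47 − 349/11 = 168/11 past the efficient level; on those units the gap between marginal cost and willingness to pay runs from 0 up to 6.
DWL = ½ × 6 × 168/11 = 504/11.

Deadweight loss = 504/11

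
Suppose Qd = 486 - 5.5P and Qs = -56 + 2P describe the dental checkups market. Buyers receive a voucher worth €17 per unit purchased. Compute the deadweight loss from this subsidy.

Pre-subsidy: 486 - 5.5P = -56 + 2P gives P* = 1084/15, Q* = 1328/15.
With the rebate, buyers effectively pay Pb = Ps − 17, where Ps is the price sellers receive.
Demand in terms of Ps becomes Qd = 486 − 5.5(Ps − 17) = 579.5 - 5.5Ps. Setting this equal to supply: 579.5 - 5.5Ps = -56 + 2Ps, so Ps = 1271/15.
Buyers pay Pb = 1271/15 − 17 = 1016/15; Q' = -56 + 2·(1271/15) = 1702/15.
The subsidy expands output by 1702/15 − 1328/15 = 374/15 past the efficient level; on those units the gap between marginal cost and willingness to pay runs from 0 up to 17.
DWL = ½ × 17 × 374/15 = 3179/15.

Deadweight loss = 3179/15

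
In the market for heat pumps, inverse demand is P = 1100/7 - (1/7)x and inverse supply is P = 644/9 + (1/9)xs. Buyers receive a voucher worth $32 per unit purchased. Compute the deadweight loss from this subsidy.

Deadweight loss = $2016

Pre-subsidy: 1100/7 - (1/7)x = 644/9 + (1/9)x gives x* = 337 and P* = 109.
With the rebate, buyers effectively pay Pb = Ps − 32, where Ps is the price sellers receive.
On the curves, Pb = 1100/7 - (1/7)x and Ps = 644/9 + (1/9)x; the wedge Ps − Pb = 32 gives 644/9 + (1/9)x − (1100/7 - (1/7)x) = 32, so x' = 463.
Then Pb = 1100/7 − (1/7)·463 = 91 and Ps = 644/9 + (1/9)·463 = 123.
The subsidy expands output by 463 − 337 = 126 past the efficient level; on those units the gap between marginal cost and willingness to pay runs from 0 up to 32.
DWL = ½ × 32 × 126 = 2016.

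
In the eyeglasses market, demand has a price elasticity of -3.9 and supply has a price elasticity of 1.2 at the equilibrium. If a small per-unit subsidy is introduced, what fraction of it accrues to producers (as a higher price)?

For a small subsidy around the equilibrium, the benefit split depends on the relative slopes, which at a point are proportional to the elasticities.
Buyer share = εs/(εs + |εd|) = 1.2/(1.2 + 3.9) = 4/17; seller share = |εd|/(εs + |εd|) = 13/17.
So producers capture 13/17 of the subsidy.

Producer share = 13/17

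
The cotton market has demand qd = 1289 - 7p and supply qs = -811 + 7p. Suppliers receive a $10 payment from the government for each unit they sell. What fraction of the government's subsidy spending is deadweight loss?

Pre-subsidy: 1289 - 7p = -811 + 7p gives p* = 150, q* = 239.
With the subsidy, sellers receive ps = pb + 10 for each unit, where pb is the price buyers pay.
Supply in terms of pb becomes qs = -811 + 7(pb + 10) = -741 + 7pb. Setting this equal to demand: 1289 - 7pb = -741 + 7pb, so pb = 145.
Sellers receive ps = 145 + 10 = 155; q' = 1289 − 7·145 = 274.
ΔCS = ½(239 + 274)(150 − 145) = 1282.5; ΔPS = ½(239 + 274)(155 − 150) = 1282.5.
Government spending = 10 × 274 = 2740.
DWL = ½ × 10 × (274 − 239) = 175; fraction = 175 / 2740 = 35/548.

DWL / government spending = 35/548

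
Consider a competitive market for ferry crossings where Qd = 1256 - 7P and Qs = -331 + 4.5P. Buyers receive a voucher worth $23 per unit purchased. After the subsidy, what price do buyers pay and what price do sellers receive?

Buyers pay $129; sellers receive $152

Pre-subsidy: 1256 - 7P = -331 + 4.5P gives P* = 138, Q* = 290.
With the rebate, buyers effectively pay Pb = Ps − 23, where Ps is the price sellers receive.
Demand in terms of Ps becomes Qd = 1256 − 7(Ps − 23) = 1417 - 7Ps. Setting this equal to supply: 1417 - 7Ps = -331 + 4.5Ps, so Ps = 152.
Buyers pay Pb = 152 − 23 = 129; Q' = -331 + 4.5·152 = 353.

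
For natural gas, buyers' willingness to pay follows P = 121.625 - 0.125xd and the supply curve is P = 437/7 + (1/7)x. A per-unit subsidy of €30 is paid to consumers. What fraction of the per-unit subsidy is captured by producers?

Pre-subsidy: 121.625 - 0.125x = 437/7 + (1/7)x gives x* = 221 and P* = 94.
With the rebate, buyers effectively pay Pb = Ps − 30, where Ps is the price sellers receive.
On the curves, Pb = 121.625 - 0.125x and Ps = 437/7 + (1/7)x; the wedge Ps − Pb = 30 gives 437/7 + (1/7)x − (121.625 - 0.125x) = 30, so x' = 333.
Then Pb = 121.625 − 0.125·333 = 80 and Ps = 437/7 + (1/7)·333 = 110.
Buyers' price falls by P* − Pb = 94 − 80 = 14; sellers' price rises by Ps − P* = 110 − 94 = 16.
So producers capture 16/30 = 8/15 of each unit of subsidy.

Producer share = 8/15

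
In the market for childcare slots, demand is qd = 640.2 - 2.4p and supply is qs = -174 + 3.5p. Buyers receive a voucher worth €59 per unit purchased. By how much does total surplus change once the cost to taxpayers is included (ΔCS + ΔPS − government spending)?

Pre-subsidy: 640.2 - 2.4p = -174 + 3.5p gives p* = 138, q* = 309.
With the rebate, buyers effectively pay pb = ps − 59, where ps is the price sellers receive.
Demand in terms of ps becomes qd = 640.2 − 2.4(ps − 59) = 781.8 - 2.4ps. Setting this equal to supply: 781.8 - 2.4ps = -174 + 3.5ps, so ps = 162.
Buyers pay pb = 162 − 59 = 103; q' = -174 + 3.5·162 = 393.
ΔCS = ½(309 + 393)(138 − 103) = 12285; ΔPS = ½(309 + 393)(162 − 138) = 8424.
Government spending = 59 × 393 = 23187.
Net change = 12285 + 8424 − 23187 = -2478. The loss equals the DWL triangle ½·59·84.

Net change in total surplus = -€2478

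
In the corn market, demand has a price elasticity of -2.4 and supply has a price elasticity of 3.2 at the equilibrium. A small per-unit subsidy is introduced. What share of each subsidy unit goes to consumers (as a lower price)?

For a small subsidy around the equilibrium, the benefit split depends on the relative slopes, which at a point are proportional to the elasticities.
Buyer share = εs/(εs + |εd|) = 3.2/(3.2 + 2.4) = 4/7; seller share = |εd|/(εs + |εd|) = 3/7.

Consumer share = 4/7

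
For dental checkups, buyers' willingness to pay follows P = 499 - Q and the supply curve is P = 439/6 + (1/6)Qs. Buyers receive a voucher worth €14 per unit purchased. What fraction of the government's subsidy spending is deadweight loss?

DWL / government spending = 6/377

Pre-subsidy: 499 - Q = 439/6 + (1/6)Q gives Q* = 365 and P* = 134.
With the rebate, buyers effectively pay Pb = Ps − 14, where Ps is the price sellers receive.
On the curves, Pb = 499 - Q and Ps = 439/6 + (1/6)Q; the wedge Ps − Pb = 14 gives 439/6 + (1/6)Q − (499 - Q) = 14, so Q' = 377.
Then Pb = 499 − 1·377 = 122 and Ps = 439/6 + (1/6)·377 = 136.
ΔCS = ½(365 + 377)(134 − 122) = 4452; ΔPS = ½(365 + 377)(136 − 134) = 742.
Government spending = 14 × 377 = 5278.
DWL = ½ × 14 × (377 − 365) = 84; fraction = 84 / 5278 = 6/377.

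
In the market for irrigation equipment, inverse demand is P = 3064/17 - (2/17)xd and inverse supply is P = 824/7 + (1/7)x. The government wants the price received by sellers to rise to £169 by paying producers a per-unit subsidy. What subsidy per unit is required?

Required subsidy s = £31 per unit

At a seller price of 169, quantity supplied is -824 + 7·169 = 359.
Buyers absorb 359 only when they pay Pb = 3064/17 − (2/17)·359 = 138.
s = Ps − Pb = 169 − 138 = 31.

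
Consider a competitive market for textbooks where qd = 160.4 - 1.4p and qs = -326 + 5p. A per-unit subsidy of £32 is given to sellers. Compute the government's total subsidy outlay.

Government cost = £2848

Pre-subsidy: 160.4 - 1.4p = -326 + 5p gives p* = 76, q* = 54.
With the subsidy, sellers receive ps = pb + 32 for each unit, where pb is the price buyers pay.
Supply in terms of pb becomes qs = -326 + 5(pb + 32) = -166 + 5pb. Setting this equal to demand: 160.4 - 1.4pb = -166 + 5pb, so pb = 51.
Sellers receive ps = 51 + 32 = 83; q' = 160.4 − 1.4·51 = 89.
Government outlay = subsidy × quantity = 32 × 89 = 2848.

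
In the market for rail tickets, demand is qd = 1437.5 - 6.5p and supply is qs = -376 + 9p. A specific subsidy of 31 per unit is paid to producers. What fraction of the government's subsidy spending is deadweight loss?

DWL / government spending = 117/1588

Pre-subsidy: 1437.5 - 6.5p = -376 + 9p gives p* = 117, q* = 677.
With the subsidy, sellers receive ps = pb + 31 for each unit, where pb is the price buyers pay.
Supply in terms of pb becomes qs = -376 + 9(pb + 31) = -97 + 9pb. Setting this equal to demand: 1437.5 - 6.5pb = -97 + 9pb, so pb = 99.
Sellers receive ps = 99 + 31 = 130; q' = 1437.5 − 6.5·99 = 794.
ΔCS = ½(677 + 794)(117 − 99) = 13239; ΔPS = ½(677 + 794)(130 − 117) = 9561.5.
Government spending = 31 × 794 = 24614.
DWL = ½ × 31 × (794 − 677) = 1813.5; fraction = 1813.5 / 24614 = 117/1588.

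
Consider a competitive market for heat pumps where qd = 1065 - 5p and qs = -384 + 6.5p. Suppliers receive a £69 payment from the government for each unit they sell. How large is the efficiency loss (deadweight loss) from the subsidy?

Deadweight loss = £6727.5

Pre-subsidy: 1065 - 5p = -384 + 6.5p gives p* = 126, q* = 435.
With the subsidy, sellers receive ps = pb + 69 for each unit, where pb is the price buyers pay.
Supply in terms of pb becomes qs = -384 + 6.5(pb + 69) = 64.5 + 6.5pb. Setting this equal to demand: 1065 - 5pb = 64.5 + 6.5pb, so pb = 87.
Sellers receive ps = 87 + 69 = 156; q' = 1065 − 5·87 = 630.
The subsidy expands output by 630 − 435 = 195 past the efficient level; on those units the gap between marginal cost and willingness to pay runs from 0 up to 69.
DWL = ½ × 69 × 195 = 6727.5.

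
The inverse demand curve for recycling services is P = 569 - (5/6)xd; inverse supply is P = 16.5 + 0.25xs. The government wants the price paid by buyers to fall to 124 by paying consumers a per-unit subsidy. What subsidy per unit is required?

Required subsidy s = 26 per unit

At a buyer price of 124, quantity demanded is 682.8 − 1.2·124 = 534.
Sellers supply 534 only when they receive Ps = 16.5 + 0.25·534 = 150.
s = Ps − Pb = 150 − 124 = 26.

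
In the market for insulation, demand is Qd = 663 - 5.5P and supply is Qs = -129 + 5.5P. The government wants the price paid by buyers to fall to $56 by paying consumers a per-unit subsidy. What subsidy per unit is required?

Required subsidy s = $32 per unit

At a buyer price of 56, quantity demanded is 663 − 5.5·56 = 355.
Sellers supply 355 only when they receive Ps with -129 + 5.5·Ps = 355, i.e. Ps = 88.
s = Ps − Pb = 88 − 56 = 32.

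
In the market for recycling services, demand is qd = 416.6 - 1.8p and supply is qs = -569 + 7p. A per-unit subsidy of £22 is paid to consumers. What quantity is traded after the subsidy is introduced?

q' = 246.5

Pre-subsidy: 416.6 - 1.8p = -569 + 7p gives p* = 112, q* = 215.
With the rebate, buyers effectively pay pb = ps − 22, where ps is the price sellers receive.
Demand in terms of ps becomes qd = 416.6 − 1.8(ps − 22) = 456.2 - 1.8ps. Setting this equal to supply: 456.2 - 1.8ps = -569 + 7ps, so ps = 116.5.
Buyers pay pb = 116.5 − 22 = 94.5; q' = -569 + 7·116.5 = 246.5.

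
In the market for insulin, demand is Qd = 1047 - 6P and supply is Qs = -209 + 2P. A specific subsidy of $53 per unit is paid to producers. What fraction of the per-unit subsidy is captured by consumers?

Consumer share = 0.25

Pre-subsidy: 1047 - 6P = -209 + 2P gives P* = 157, Q* = 105.
With the subsidy, sellers receive Ps = Pb + 53 for each unit, where Pb is the price buyers pay.
Supply in terms of Pb becomes Qs = -209 + 2(Pb + 53) = -103 + 2Pb. Setting this equal to demand: 1047 - 6Pb = -103 + 2Pb, so Pb = 143.75.
Sellers receive Ps = 143.75 + 53 = 196.75; Q' = 1047 − 6·143.75 = 184.5.
Buyers' price falls by P* − Pb = 157 − 143.75 = 13.25; sellers' price rises by Ps − P* = 196.75 − 157 = 39.75.
So consumers capture 13.25/53 = 0.25 of each unit of subsidy.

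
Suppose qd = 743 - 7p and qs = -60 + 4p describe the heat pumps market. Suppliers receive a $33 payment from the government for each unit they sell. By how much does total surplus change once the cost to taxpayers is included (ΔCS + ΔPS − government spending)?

Pre-subsidy: 743 - 7p = -60 + 4p gives p* = 73, q* = 232.
With the subsidy, sellers receive ps = pb + 33 for each unit, where pb is the price buyers pay.
Supply in terms of pb becomes qs = -60 + 4(pb + 33) = 72 + 4pb. Setting this equal to demand: 743 - 7pb = 72 + 4pb, so pb = 61.
Sellers receive ps = 61 + 33 = 94; q' = 743 − 7·61 = 316.
ΔCS = ½(232 + 316)(73 − 61) = 3288; ΔPS = ½(232 + 316)(94 − 73) = 5754.
Government spending = 33 × 316 = 10428.
Net change = 3288 + 5754 − 10428 = -1386. The loss equals the DWL triangle ½·33·84.

Net change in total surplus = -$1386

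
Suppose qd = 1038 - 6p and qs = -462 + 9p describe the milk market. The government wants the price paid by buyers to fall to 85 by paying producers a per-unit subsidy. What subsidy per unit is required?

At a buyer price of 85, quantity demanded is 1038 − 6·85 = 528.
Sellers supply 528 only when they receive ps with -462 + 9·ps = 528, i.e. ps = 110.
s = ps − pb = 110 − 85 = 25.

Required subsidy s = 25 per unit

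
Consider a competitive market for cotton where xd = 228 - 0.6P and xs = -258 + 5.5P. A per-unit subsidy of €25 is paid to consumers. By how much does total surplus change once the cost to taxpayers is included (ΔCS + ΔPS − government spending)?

Pre-subsidy: 228 - 0.6P = -258 + 5.5P gives P* = 4860/61, x* = 10992/61.
With the rebate, buyers effectively pay Pb = Ps − 25, where Ps is the price sellers receive.
Demand in terms of Ps becomes xd = 228 − 0.6(Ps − 25) = 243 - 0.6Ps. Setting this equal to supply: 243 - 0.6Ps = -258 + 5.5Ps, so Ps = 5010/61.
Buyers pay Pb = 5010/61 − 25 = 3485/61; x' = -258 + 5.5·(5010/61) = 11817/61.
ΔCS = ½(10992/61 + 11817/61)(4860/61 − 3485/61) = 31362375/7442; ΔPS = ½(10992/61 + 11817/61)(5010/61 − 4860/61) = 1710675/3721.
Government spending = 25 × 11817/61 = 295425/61.
Net change = 31362375/7442 + 1710675/3721 − 295425/61 = -20625/122. The loss equals the DWL triangle ½·25·825/61.

Net change in total surplus = -20625/122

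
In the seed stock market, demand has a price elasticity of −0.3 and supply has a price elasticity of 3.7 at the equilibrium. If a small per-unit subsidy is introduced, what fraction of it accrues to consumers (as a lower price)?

For a small subsidy around the equilibrium, the benefit split depends on the relative slopes, which at a point are proportional to the elasticities.
Buyer share = εs/(εs + |εd|) = 3.7/(3.7 + 0.3) = 0.925; seller share = |εd|/(εs + |εd|) = 0.075.

Consumer share = 0.925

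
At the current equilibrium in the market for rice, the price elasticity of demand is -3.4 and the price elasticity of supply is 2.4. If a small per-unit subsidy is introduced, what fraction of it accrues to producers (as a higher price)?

Producer share = 17/29

For a small subsidy around the equilibrium, the benefit split depends on the relative slopes, which at a point are proportional to the elasticities.
Buyer share = εs/(εs + |εd|) = 2.4/(2.4 + 3.4) = 12/29; seller share = |εd|/(εs + |εd|) = 17/29.
So producers capture 17/29 of the subsidy.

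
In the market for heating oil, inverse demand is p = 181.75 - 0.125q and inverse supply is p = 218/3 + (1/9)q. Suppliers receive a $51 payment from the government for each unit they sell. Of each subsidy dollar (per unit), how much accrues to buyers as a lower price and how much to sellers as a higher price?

Pre-subsidy: 181.75 - 0.125q = 218/3 + (1/9)q gives q* = 462 and p* = 124.
With the subsidy, sellers receive ps = pb + 51 for each unit, where pb is the price buyers pay.
On the curves, pb = 181.75 - 0.125q and ps = 218/3 + (1/9)q; the wedge ps − pb = 51 gives 218/3 + (1/9)q − (181.75 - 0.125q) = 51, so q' = 678.
Then pb = 181.75 − 0.125·678 = 97 and ps = 218/3 + (1/9)·678 = 148.
Buyers' price falls by p* − pb = 124 − 97 = 27; sellers' price rises by ps − p* = 148 − 124 = 24.

Buyers gain $27 per unit; sellers gain $24 per unit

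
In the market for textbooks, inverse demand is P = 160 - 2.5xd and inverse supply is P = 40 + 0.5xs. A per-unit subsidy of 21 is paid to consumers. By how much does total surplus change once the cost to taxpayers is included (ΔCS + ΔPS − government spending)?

Net change in total surplus = -73.5

Pre-subsidy: 160 - 2.5x = 40 + 0.5x gives x* = 40 and P* = 60.
With the rebate, buyers effectively pay Pb = Ps − 21, where Ps is the price sellers receive.
On the curves, Pb = 160 - 2.5x and Ps = 40 + 0.5x; the wedge Ps − Pb = 21 gives 40 + 0.5x − (160 - 2.5x) = 21, so x' = 47.
Then Pb = 160 − 2.5·47 = 42.5 and Ps = 40 + 0.5·47 = 63.5.
ΔCS = ½(40 + 47)(60 − 42.5) = 761.25; ΔPS = ½(40 + 47)(63.5 − 60) = 152.25.
Government spending = 21 × 47 = 987.
Net change = 761.25 + 152.25 − 987 = -73.5. The loss equals the DWL triangle ½·21·7.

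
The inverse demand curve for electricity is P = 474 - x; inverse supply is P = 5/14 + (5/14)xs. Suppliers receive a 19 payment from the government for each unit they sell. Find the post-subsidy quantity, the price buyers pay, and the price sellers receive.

Pre-subsidy: 474 - x = 5/14 + (5/14)x gives x* = 349 and P* = 125.
With the subsidy, sellers receive Ps = Pb + 19 for each unit, where Pb is the price buyers pay.
On the curves, Pb = 474 - x and Ps = 5/14 + (5/14)x; the wedge Ps − Pb = 19 gives 5/14 + (5/14)x − (474 - x) = 19, so x' = 363.
Then Pb = 474 − 1·363 = 111 and Ps = 5/14 + (5/14)·363 = 130.

x' = 363; buyers pay 111; sellers receive 130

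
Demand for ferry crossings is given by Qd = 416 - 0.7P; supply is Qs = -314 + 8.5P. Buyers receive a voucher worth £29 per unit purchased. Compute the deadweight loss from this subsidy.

Deadweight loss = 100079/368

Pre-subsidy: 416 - 0.7P = -314 + 8.5P gives P* = 1825/23, Q* = 16581/46.
With the rebate, buyers effectively pay Pb = Ps − 29, where Ps is the price sellers receive.
Demand in terms of Ps becomes Qd = 416 − 0.7(Ps − 29) = 436.3 - 0.7Ps. Setting this equal to supply: 436.3 - 0.7Ps = -314 + 8.5Ps, so Ps = 7503/92.
Buyers pay Pb = 7503/92 − 29 = 4835/92; Q' = -314 + 8.5·(7503/92) = 69775/184.
The subsidy expands output by 69775/184 − 16581/46 = 3451/184 past the efficient level; on those units the gap between marginal cost and willingness to pay runs from 0 up to 29.
DWL = ½ × 29 × 3451/184 = 100079/368.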